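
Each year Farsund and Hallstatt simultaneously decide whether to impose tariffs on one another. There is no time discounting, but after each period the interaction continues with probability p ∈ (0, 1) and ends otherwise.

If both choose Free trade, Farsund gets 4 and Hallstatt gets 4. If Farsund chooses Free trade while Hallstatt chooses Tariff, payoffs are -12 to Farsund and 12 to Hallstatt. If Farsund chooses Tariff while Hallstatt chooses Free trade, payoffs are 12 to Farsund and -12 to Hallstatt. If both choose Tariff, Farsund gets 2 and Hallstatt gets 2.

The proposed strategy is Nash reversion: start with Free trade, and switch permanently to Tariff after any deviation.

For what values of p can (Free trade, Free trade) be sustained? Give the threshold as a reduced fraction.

4/5

With no time discounting, the continuation probability p plays the role of the discount factor.
Grim-trigger IC: 4/(1−p) ≥ 12 + 2p/(1−p) ⇒ p ≥ (12−4)/(12−2) = 4/5.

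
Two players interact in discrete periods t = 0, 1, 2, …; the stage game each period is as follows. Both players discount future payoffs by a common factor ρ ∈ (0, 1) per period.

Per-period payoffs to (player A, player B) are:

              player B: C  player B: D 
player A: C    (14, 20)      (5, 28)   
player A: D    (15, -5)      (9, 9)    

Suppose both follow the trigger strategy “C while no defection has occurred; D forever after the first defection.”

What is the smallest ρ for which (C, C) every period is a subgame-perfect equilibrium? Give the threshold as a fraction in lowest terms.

8/19

For player A: deviation gain 15−14 = 1, per-period punishment loss 14−9 = 5. IC gives ρ ≥ 1/6.
For player B: gain 8, loss 11 per period, so ρ ≥ 8/19.
The tighter constraint is player B's, so cooperation needs ρ ≥ 8/19.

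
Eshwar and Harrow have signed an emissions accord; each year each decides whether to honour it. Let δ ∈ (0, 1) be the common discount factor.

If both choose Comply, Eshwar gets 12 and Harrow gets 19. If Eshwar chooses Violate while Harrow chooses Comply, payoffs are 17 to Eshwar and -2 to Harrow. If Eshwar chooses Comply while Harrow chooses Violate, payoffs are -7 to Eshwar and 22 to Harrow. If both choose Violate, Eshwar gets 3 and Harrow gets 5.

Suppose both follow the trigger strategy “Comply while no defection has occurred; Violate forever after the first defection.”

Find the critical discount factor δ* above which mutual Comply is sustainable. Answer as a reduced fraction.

5/14

For Eshwar: deviation gain 17−12 = 5, per-period punishment loss 12−3 = 9. IC gives δ ≥ 5/14.
For Harrow: gain 3, loss 14 per period, so δ ≥ 3/17.
The tighter constraint is Eshwar's, so cooperation needs δ ≥ 5/14.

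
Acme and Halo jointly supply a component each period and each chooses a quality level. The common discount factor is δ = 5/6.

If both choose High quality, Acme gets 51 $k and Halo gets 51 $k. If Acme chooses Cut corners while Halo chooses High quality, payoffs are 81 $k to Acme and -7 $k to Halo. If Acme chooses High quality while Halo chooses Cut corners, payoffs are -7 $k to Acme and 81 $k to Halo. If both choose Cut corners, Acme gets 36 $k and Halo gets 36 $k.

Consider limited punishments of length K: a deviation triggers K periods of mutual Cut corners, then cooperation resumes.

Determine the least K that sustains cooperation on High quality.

Need Σ_{k=1}^{K} δ^k ≥ (81−51)/(51−36) = 2.0000 at δ = 5/6.
At K = 2 the sum is 1.5278 < 2.0000; at K = 3 it is 2.1065 ≥ 2.0000.
So the minimum punishment length is K = 3.

3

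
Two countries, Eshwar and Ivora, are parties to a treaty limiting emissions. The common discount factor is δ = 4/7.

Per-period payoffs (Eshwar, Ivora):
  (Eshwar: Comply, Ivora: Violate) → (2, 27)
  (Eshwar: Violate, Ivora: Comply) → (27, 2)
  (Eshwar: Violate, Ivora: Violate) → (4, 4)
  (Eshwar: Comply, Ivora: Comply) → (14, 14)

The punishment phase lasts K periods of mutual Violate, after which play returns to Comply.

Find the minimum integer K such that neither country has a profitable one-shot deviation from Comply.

IC: δ(1−δ^K)/(1−δ) ≥ (27−14)/(14−4) = 13/10.
With δ = 4/7: need 1 − δ^K ≥ 13/10·(1−4/7)/(4/7), i.e. δ^K ≤ 0.0250.
Since (4/7)^6 = 0.0348 and (4/7)^7 = 0.0199, the smallest such K is 7.

7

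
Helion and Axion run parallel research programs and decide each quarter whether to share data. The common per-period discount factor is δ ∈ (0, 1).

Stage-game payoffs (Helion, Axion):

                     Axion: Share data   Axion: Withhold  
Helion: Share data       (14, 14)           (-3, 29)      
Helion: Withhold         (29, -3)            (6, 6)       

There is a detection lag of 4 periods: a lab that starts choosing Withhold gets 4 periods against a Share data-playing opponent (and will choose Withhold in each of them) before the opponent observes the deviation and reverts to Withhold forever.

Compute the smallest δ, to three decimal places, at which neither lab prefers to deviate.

A deviator earns 29 for 4 periods, then 6 forever; cooperating earns 14 forever. Multiplying the IC by (1−δ):
14 ≥ 29(1−δ^4) + 6δ^4, so 23·δ^4 ≥ 15 and δ^4 ≥ 15/23.
δ ≥ (15/23)^(1/4) ≈ 0.899.

0.899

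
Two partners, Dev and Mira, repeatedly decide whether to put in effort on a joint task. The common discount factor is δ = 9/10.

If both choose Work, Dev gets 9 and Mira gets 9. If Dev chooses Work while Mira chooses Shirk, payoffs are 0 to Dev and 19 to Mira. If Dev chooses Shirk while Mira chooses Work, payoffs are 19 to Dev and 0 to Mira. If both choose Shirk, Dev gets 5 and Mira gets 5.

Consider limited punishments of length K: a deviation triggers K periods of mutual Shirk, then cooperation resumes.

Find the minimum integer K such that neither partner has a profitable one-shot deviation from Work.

IC: δ(1−δ^K)/(1−δ) ≥ (19−9)/(9−5) = 5/2.
With δ = 9/10: need 1 − δ^K ≥ 5/2·(1−9/10)/(9/10), i.e. δ^K ≤ 0.7222.
Since (9/10)^3 = 0.7290 and (9/10)^4 = 0.6561, the smallest such K is 4.

4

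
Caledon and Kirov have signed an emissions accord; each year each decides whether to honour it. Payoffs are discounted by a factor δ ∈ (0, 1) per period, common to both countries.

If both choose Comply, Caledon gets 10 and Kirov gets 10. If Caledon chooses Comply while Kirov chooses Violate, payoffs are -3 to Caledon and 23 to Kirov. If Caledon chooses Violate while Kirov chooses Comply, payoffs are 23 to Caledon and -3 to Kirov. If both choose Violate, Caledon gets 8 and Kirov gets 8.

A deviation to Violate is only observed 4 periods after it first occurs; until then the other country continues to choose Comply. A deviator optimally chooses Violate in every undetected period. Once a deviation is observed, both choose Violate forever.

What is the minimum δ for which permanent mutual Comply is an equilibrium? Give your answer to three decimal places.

The best deviation is to choose Violate for all 4 undetected periods, earning 23 each, then 8 forever once detected.
Deviation value: 23(1−δ^4)/(1−δ) + 8δ^4/(1−δ); cooperation value: 10/(1−δ).
IC: 10 ≥ 23(1−δ^4) + 8δ^4 = 23 − 15δ^4.
So δ^4 ≥ 13/15, giving δ ≥ (13/15)^(1/4) ≈ 0.965.

0.965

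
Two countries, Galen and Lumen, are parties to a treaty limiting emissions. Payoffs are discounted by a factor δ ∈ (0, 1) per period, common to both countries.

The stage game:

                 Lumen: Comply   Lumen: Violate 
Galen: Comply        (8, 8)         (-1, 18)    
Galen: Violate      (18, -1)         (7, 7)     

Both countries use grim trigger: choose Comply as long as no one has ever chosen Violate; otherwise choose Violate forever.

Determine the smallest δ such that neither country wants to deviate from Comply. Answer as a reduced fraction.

10/11

8/(1−δ) ≥ 18 + 7δ/(1−δ)
8 ≥ 18 − 11δ
δ ≥ 10/11.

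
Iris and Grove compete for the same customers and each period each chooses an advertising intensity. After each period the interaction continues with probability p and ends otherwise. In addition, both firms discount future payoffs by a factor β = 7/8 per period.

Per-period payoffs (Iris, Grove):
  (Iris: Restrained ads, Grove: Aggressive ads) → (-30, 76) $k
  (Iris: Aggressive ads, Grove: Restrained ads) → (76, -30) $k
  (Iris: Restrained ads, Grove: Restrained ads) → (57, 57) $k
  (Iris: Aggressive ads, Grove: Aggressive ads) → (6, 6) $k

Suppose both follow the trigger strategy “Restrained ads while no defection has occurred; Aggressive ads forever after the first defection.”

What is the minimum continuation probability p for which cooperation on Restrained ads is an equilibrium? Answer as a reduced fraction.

Expected continuation weight on next period's payoff is β·p = 7/8·p, which plays the role of the discount factor.
Cooperation requires 7/8·p ≥ (76−57)/(76−6) = 19/70, hence p ≥ 76/245.

76/245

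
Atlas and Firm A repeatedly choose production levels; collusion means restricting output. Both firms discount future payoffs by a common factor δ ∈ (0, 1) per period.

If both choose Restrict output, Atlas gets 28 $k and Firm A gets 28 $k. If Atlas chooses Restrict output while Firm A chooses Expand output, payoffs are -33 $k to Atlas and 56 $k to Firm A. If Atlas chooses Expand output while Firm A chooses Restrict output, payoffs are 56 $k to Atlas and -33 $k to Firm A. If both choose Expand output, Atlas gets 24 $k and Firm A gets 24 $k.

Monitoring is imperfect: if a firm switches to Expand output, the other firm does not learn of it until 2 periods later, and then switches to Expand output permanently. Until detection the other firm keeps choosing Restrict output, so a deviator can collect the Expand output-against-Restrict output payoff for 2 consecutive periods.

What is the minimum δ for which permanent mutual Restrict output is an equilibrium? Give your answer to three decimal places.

0.935

The best deviation is to choose Expand output for all 2 undetected periods, earning 56 each, then 24 forever once detected.
Deviation value: 56(1−δ^2)/(1−δ) + 24δ^2/(1−δ); cooperation value: 28/(1−δ).
IC: 28 ≥ 56(1−δ^2) + 24δ^2 = 56 − 32δ^2.
So δ^2 ≥ 28/32 = 7/8, giving δ ≥ (7/8)^(1/2) ≈ 0.935.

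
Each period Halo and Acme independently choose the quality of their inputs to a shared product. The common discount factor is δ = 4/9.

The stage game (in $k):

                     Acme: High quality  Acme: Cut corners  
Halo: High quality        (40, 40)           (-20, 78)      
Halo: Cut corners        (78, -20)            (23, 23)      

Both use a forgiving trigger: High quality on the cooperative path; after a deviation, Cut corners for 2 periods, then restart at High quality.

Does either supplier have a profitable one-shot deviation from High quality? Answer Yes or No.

Yes

A one-shot deviation gives 78 now, then 23 for 2 periods, then back to 40.
Gain from deviating: (78−40) today; loss: (40−23) in each of the next 2 periods.
No-deviation condition: (40−23)(δ+…+δ^2) ≥ 78−40, i.e. δ+…+δ^2 ≥ 38/17.
At δ = 4/9: δ+…+δ^2 = 0.6420 < 2.2353.
So cooperation is not sustainable.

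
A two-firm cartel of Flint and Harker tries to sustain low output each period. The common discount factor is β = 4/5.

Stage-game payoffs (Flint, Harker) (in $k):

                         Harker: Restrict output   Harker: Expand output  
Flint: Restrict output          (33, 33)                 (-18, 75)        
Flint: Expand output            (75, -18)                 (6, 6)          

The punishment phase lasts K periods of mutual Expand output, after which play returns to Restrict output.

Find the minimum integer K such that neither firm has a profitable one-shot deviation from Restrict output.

No profitable deviation requires (33−6)(β+…+β^K) ≥ 75−33, i.e. β+…+β^K ≥ 14/9 ≈ 1.5556.
With β = 4/5, the partial sums are K=1: 0.8000, K=2: 1.4400, K=3: 1.9520.
K = 3 is the first length at which the sum reaches 1.5556.

3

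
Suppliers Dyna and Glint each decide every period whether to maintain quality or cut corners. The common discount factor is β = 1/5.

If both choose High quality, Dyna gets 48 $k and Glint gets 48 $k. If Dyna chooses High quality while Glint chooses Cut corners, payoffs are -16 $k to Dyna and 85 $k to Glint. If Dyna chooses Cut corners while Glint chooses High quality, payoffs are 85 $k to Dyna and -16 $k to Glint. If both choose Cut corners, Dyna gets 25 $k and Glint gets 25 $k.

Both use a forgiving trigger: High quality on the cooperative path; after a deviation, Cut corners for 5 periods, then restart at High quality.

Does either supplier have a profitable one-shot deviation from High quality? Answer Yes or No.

A one-shot deviation gives 85 now, then 25 for 5 periods, then back to 48.
Gain from deviating: (85−48) today; loss: (48−25) in each of the next 5 periods.
No-deviation condition: (48−25)(β+…+β^5) ≥ 85−48, i.e. β+…+β^5 ≥ 37/23.
At β = 1/5: β+…+β^5 = 0.2499 < 1.6087.
So cooperation is not sustainable.

Yes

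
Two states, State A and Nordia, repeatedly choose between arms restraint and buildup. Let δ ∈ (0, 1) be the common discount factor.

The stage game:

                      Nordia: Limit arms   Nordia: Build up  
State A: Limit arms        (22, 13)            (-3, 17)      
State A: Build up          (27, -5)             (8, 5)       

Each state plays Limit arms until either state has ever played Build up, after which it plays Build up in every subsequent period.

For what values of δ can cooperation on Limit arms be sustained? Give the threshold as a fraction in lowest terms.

State A's threshold: (27−22)/(27−8) = 5/19.
Nordia's threshold: (17−13)/(17−5) = 1/3.
5/19 < 1/3, so Nordia binds and δ* = 1/3.

1/3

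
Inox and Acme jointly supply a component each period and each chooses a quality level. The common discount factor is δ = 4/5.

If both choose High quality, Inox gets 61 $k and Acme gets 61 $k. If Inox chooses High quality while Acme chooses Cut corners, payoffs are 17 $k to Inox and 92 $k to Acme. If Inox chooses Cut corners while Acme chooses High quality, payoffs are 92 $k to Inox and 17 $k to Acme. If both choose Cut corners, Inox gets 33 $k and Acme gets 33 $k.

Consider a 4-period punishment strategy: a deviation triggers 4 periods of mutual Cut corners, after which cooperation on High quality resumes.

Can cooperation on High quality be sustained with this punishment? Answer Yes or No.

A one-shot deviation gives 92 now, then 33 for 4 periods, then back to 61.
Gain from deviating: (92−61) today; loss: (61−33) in each of the next 4 periods.
No-deviation condition: (61−33)(δ+…+δ^4) ≥ 92−61, i.e. δ+…+δ^4 ≥ 31/28.
At δ = 4/5: δ+…+δ^4 = 2.3616 ≥ 1.1071.
So cooperation is sustainable.

Yes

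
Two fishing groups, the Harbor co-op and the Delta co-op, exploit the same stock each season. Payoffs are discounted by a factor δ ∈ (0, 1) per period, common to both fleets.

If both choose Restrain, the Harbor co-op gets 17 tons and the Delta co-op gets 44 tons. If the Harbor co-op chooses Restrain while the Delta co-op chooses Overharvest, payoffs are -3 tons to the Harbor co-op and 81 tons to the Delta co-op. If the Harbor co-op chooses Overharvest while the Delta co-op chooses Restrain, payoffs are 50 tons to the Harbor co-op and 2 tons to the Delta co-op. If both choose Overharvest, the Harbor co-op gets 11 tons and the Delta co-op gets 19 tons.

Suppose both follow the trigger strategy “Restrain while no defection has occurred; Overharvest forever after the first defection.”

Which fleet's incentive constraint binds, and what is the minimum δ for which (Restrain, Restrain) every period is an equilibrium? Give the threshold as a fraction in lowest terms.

the Harbor co-op: cooperation gives 17 each period; deviation gives 50 once then 11 forever.
  17/(1−δ) ≥ 50 + 11δ/(1−δ) ⇒ δ ≥ 33/39 = 11/13.
the Delta co-op: cooperation gives 44 each period; deviation gives 81 once then 19 forever.
  δ ≥ 37/62.
Both must hold, so the binding constraint is the Harbor co-op's: δ ≥ 11/13.

the Harbor co-op; δ ≥ 11/13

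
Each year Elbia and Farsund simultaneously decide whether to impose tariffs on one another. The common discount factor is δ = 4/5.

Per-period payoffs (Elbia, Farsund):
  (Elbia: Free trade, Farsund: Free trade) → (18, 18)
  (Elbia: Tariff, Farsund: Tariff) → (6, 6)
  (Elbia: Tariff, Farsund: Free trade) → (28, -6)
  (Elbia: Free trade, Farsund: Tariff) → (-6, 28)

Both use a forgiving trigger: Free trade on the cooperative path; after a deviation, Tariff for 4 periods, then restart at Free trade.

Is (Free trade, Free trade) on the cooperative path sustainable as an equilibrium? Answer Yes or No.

Yes

Comparing payoff streams over the 5 periods until play realigns: cooperate → 18(1+δ+…+δ^4); deviate → 28 + 6(δ+…+δ^4).
Cooperation is sustained iff (18−6)(δ+…+δ^4) ≥ 28−18.
δ+…+δ^4 = 4/5·(1−(4/5)^4)/(1−4/5) = 2.3616, and (28−18)/(18−6) = 0.8333.
2.3616 ≥ 0.8333, so cooperation is sustainable.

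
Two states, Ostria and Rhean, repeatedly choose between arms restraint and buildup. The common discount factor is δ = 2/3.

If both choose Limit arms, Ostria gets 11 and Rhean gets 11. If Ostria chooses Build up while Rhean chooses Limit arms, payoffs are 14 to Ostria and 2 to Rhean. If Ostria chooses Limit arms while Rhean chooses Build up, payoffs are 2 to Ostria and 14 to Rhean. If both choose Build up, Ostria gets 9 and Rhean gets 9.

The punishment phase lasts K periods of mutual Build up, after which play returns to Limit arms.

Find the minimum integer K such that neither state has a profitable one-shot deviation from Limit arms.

Need Σ_{k=1}^{K} δ^k ≥ (14−11)/(11−9) = 1.5000 at δ = 2/3.
At K = 3 the sum is 1.4074 < 1.5000; at K = 4 it is 1.6049 ≥ 1.5000.
So the minimum punishment length is K = 4.

4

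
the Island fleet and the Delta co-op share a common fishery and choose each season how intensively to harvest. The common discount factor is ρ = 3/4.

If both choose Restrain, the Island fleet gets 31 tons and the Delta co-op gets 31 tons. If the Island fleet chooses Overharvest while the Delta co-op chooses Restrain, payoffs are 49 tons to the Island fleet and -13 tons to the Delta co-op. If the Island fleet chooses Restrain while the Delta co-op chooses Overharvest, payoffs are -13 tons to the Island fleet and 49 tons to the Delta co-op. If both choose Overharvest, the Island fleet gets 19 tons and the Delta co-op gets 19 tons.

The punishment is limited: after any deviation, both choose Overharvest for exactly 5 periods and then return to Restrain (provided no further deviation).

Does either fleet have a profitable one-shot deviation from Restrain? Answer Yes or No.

No

IC: ρ+…+ρ^5 ≥ (49−31)/(31−19) = 3/2.
At ρ = 3/4: partial sum = 2.2881 ≥ 1.5000. Cooperation sustainable.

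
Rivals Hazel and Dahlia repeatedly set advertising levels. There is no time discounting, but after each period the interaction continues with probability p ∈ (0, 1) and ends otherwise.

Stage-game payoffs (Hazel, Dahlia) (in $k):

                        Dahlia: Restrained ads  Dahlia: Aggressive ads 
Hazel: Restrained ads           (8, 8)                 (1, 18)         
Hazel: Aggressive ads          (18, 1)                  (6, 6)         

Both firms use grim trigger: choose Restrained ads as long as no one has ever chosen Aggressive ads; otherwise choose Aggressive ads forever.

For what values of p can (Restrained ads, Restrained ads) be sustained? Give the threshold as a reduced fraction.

5/6

With no time discounting, the continuation probability p plays the role of the discount factor.
Grim-trigger IC: 8/(1−p) ≥ 18 + 6p/(1−p) ⇒ p ≥ (18−8)/(18−6) = 5/6.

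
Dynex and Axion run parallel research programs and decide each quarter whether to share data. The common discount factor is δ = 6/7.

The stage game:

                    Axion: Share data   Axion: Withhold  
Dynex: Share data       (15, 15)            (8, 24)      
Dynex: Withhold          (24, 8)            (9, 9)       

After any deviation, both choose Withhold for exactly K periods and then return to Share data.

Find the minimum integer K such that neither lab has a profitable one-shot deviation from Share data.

Need Σ_{k=1}^{K} δ^k ≥ (24−15)/(15−9) = 1.5000 at δ = 6/7.
At K = 1 the sum is 0.8571 < 1.5000; at K = 2 it is 1.5918 ≥ 1.5000.
So the minimum punishment length is K = 2.

2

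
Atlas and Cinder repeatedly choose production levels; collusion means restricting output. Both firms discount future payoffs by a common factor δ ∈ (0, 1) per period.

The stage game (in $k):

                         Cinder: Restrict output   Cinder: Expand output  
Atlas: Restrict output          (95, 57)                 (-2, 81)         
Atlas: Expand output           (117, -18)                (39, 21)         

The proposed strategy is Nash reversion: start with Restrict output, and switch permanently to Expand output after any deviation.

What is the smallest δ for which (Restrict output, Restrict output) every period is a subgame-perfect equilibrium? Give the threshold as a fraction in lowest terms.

2/5

For Atlas: deviation gain 117−95 = 22, per-period punishment loss 95−39 = 56. IC gives δ ≥ 22/78 = 11/39.
For Cinder: gain 24, loss 36 per period, so δ ≥ 24/60 = 2/5.
The tighter constraint is Cinder's, so cooperation needs δ ≥ 2/5.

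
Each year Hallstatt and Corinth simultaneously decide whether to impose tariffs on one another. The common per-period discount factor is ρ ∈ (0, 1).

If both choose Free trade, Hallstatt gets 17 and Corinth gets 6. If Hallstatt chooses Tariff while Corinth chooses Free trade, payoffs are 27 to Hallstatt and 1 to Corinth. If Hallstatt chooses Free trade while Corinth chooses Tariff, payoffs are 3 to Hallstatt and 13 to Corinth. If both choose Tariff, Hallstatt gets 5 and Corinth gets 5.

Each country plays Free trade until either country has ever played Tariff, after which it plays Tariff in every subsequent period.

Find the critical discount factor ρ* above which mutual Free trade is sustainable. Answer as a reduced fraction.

Hallstatt's threshold: (27−17)/(27−5) = 5/11.
Corinth's threshold: (13−6)/(13−5) = 7/8.
5/11 < 7/8, so Corinth binds and ρ* = 7/8.

7/8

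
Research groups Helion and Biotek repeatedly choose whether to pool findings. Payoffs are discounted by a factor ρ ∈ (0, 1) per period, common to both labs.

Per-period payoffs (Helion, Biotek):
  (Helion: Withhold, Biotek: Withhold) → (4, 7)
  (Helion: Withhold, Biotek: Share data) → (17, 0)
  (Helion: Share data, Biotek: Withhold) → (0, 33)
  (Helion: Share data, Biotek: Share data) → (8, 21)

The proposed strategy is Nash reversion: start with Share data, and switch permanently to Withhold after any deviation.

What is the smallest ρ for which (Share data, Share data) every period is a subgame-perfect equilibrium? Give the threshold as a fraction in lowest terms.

9/13

Helion: cooperation gives 8 each period; deviation gives 17 once then 4 forever.
  8/(1−ρ) ≥ 17 + 4ρ/(1−ρ) ⇒ ρ ≥ 9/13.
Biotek: cooperation gives 21 each period; deviation gives 33 once then 7 forever.
  ρ ≥ 12/26 = 6/13.
Both must hold, so the binding constraint is Helion's: ρ ≥ 9/13.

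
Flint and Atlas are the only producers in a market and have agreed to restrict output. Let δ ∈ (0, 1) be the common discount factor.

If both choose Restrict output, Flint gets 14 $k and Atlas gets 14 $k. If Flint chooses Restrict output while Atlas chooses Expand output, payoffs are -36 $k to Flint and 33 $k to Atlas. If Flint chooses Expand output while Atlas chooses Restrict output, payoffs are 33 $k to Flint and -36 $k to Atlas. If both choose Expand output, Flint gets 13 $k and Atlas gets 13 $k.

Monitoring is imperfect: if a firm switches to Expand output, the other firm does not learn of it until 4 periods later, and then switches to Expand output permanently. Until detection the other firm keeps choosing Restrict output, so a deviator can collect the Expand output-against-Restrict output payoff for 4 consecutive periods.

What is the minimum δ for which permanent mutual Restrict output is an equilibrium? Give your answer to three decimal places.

Deviating for the 4 undetected periods gains 33−14 = 19 per period over cooperation, then loses 14−13 = 1 per period forever once punishment starts.
Gain: 19(1 + δ + … + δ^3); loss: 1·δ^4/(1−δ).
No profitable deviation ⇔ 19(1−δ^4) ≤ 1·δ^4, i.e. δ^4 ≥ 19/(19+1) = 19/20.
Hence δ ≥ (19/20)^(1/4) ≈ 0.987.

0.987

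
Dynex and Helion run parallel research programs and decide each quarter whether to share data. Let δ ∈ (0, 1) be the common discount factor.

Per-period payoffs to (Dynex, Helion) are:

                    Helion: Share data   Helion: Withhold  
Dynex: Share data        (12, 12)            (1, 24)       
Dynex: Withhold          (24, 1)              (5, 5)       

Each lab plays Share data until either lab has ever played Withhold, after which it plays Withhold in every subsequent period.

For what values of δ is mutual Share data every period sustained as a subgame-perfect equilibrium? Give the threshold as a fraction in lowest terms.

Under grim trigger the critical discount factor is (T−C)/(T−P) with T = 24, C = 12, P = 5.
δ* = (24−12)/(24−5) = 12/19.

12/19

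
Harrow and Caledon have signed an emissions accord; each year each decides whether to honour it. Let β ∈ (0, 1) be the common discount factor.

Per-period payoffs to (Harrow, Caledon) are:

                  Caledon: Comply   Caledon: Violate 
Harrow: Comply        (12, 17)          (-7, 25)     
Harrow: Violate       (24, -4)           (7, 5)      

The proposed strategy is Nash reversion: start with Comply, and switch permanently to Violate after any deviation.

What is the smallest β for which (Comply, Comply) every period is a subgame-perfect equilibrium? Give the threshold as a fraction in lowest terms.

12/17

Harrow's threshold: (24−12)/(24−7) = 12/17.
Caledon's threshold: (25−17)/(25−5) = 2/5.
12/17 > 2/5, so Harrow binds and β* = 12/17.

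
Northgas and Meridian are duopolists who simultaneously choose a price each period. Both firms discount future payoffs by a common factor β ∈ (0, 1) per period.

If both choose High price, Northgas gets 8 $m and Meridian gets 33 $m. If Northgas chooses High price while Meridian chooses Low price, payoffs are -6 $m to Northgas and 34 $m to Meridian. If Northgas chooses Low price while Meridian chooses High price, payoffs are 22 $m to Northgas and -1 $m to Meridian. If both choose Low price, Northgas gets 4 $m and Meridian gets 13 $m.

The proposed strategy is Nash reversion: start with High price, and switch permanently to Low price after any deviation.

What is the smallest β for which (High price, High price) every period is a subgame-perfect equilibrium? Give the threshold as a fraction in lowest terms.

7/9

Northgas: cooperation gives 8 each period; deviation gives 22 once then 4 forever.
  8/(1−β) ≥ 22 + 4β/(1−β) ⇒ β ≥ 14/18 = 7/9.
Meridian: cooperation gives 33 each period; deviation gives 34 once then 13 forever.
  β ≥ 1/21.
Both must hold, so the binding constraint is Northgas's: β ≥ 7/9.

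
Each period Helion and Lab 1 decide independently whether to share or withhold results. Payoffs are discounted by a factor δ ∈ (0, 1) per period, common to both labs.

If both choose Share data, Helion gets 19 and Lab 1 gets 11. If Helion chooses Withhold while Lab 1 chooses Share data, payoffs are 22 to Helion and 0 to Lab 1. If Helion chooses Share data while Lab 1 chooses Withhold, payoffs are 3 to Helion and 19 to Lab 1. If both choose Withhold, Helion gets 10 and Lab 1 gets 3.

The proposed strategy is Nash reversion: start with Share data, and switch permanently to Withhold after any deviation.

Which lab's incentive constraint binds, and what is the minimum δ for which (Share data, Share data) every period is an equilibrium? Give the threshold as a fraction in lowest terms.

Helion's threshold: (22−19)/(22−10) = 1/4.
Lab 1's threshold: (19−11)/(19−3) = 1/2.
1/4 < 1/2, so Lab 1 binds and δ* = 1/2.

Lab 1; δ ≥ 1/2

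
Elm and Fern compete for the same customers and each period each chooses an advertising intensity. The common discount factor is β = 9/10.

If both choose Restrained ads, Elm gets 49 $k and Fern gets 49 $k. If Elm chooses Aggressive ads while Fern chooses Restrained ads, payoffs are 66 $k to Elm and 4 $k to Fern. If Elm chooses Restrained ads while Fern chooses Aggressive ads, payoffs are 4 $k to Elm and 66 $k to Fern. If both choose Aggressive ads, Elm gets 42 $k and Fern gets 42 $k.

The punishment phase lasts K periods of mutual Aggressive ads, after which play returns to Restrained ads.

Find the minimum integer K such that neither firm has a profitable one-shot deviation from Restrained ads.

Need Σ_{k=1}^{K} β^k ≥ (66−49)/(49−42) = 2.4286 at β = 9/10.
At K = 2 the sum is 1.7100 < 2.4286; at K = 3 it is 2.4390 ≥ 2.4286.
So the minimum punishment length is K = 3.

3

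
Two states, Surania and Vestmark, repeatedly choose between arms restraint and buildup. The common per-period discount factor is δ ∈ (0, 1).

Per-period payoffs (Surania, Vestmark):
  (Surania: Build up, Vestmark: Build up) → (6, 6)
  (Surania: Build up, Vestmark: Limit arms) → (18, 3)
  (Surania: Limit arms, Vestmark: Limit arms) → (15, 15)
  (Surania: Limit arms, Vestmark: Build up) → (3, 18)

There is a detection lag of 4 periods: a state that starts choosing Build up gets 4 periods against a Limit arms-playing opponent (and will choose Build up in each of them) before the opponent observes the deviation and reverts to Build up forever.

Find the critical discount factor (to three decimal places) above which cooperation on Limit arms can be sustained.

0.707

The best deviation is to choose Build up for all 4 undetected periods, earning 18 each, then 6 forever once detected.
Deviation value: 18(1−δ^4)/(1−δ) + 6δ^4/(1−δ); cooperation value: 15/(1−δ).
IC: 15 ≥ 18(1−δ^4) + 6δ^4 = 18 − 12δ^4.
So δ^4 ≥ 3/12 = 1/4, giving δ ≥ (1/4)^(1/4) ≈ 0.707.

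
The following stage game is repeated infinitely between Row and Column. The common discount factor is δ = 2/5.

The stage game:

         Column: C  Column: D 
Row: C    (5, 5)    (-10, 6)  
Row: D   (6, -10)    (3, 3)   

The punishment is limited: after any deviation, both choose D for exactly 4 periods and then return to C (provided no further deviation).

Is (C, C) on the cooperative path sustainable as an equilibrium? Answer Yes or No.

A one-shot deviation gives 6 now, then 3 for 4 periods, then back to 5.
Gain from deviating: (6−5) today; loss: (5−3) in each of the next 4 periods.
No-deviation condition: (5−3)(δ+…+δ^4) ≥ 6−5, i.e. δ+…+δ^4 ≥ 1/2.
At δ = 2/5: δ+…+δ^4 = 0.6496 ≥ 0.5000.
So cooperation is sustainable.

Yes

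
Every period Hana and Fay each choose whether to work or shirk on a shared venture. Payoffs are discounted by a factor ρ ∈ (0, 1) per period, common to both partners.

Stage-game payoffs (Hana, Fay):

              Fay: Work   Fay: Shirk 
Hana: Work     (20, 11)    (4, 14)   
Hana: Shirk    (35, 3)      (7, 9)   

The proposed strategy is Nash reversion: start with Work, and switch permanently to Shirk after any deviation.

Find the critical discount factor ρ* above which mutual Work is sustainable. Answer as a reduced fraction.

For Hana: deviation gain 35−20 = 15, per-period punishment loss 20−7 = 13. IC gives ρ ≥ 15/28.
For Fay: gain 3, loss 2 per period, so ρ ≥ 3/5.
The tighter constraint is Fay's, so cooperation needs ρ ≥ 3/5.

3/5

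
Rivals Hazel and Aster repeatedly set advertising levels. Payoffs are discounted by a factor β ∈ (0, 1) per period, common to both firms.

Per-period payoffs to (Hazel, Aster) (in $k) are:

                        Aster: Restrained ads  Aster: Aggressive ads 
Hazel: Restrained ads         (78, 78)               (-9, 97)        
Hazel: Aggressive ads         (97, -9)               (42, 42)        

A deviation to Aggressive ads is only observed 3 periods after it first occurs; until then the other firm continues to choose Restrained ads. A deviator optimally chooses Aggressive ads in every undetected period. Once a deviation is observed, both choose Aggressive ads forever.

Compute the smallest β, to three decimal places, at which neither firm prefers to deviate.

0.702

The best deviation is to choose Aggressive ads for all 3 undetected periods, earning 97 each, then 42 forever once detected.
Deviation value: 97(1−β^3)/(1−β) + 42β^3/(1−β); cooperation value: 78/(1−β).
IC: 78 ≥ 97(1−β^3) + 42β^3 = 97 − 55β^3.
So β^3 ≥ 19/55, giving β ≥ (19/55)^(1/3) ≈ 0.702.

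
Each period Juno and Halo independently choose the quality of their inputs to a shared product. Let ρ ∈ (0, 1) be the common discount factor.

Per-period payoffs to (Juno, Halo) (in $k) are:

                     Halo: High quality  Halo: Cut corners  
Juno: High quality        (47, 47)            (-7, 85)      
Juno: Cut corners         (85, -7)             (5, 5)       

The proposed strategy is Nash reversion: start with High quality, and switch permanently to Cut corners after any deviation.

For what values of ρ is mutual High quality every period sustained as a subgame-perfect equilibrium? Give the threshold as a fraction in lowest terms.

Under grim trigger the critical discount factor is (T−C)/(T−P) with T = 85, C = 47, P = 5.
ρ* = (85−47)/(85−5) = 38/80 = 19/40.

19/40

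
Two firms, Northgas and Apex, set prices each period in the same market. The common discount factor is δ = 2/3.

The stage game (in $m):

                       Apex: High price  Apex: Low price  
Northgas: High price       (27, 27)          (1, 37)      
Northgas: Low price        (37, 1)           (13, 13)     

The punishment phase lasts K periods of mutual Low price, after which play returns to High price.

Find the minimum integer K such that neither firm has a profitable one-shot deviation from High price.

2

Need Σ_{k=1}^{K} δ^k ≥ (37−27)/(27−13) = 0.7143 at δ = 2/3.
At K = 1 the sum is 0.6667 < 0.7143; at K = 2 it is 1.1111 ≥ 0.7143.
So the minimum punishment length is K = 2.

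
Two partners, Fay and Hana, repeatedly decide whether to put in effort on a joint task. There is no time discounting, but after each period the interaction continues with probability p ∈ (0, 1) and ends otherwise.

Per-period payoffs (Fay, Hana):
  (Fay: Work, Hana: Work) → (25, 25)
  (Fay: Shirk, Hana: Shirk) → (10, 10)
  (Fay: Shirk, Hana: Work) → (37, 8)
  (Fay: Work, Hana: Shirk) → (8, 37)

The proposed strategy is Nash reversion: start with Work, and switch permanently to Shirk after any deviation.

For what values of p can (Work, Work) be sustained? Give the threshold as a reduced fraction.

4/9

With no time discounting, the continuation probability p plays the role of the discount factor.
Grim-trigger IC: 25/(1−p) ≥ 37 + 10p/(1−p) ⇒ p ≥ (37−25)/(37−10) = 4/9.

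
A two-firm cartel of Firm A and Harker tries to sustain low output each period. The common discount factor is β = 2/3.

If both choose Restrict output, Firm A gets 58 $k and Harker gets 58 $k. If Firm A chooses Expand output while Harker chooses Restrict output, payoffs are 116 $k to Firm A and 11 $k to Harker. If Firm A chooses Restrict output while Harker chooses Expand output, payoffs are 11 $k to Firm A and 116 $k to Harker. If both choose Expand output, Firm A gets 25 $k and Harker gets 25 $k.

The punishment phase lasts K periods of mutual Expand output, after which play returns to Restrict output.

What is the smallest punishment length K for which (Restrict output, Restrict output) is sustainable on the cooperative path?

6

IC: β(1−β^K)/(1−β) ≥ (116−58)/(58−25) = 58/33.
With β = 2/3: need 1 − β^K ≥ 58/33·(1−2/3)/(2/3), i.e. β^K ≤ 0.1212.
Since (2/3)^5 = 0.1317 and (2/3)^6 = 0.0878, the smallest such K is 6.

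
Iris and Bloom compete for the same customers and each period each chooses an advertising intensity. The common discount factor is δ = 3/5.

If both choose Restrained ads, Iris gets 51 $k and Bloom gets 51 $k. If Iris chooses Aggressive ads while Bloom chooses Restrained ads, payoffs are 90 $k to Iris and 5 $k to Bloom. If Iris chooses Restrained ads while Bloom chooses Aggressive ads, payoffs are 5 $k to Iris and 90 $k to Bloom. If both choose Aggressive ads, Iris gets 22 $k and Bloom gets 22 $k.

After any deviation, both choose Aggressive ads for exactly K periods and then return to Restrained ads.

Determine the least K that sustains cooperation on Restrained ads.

Need Σ_{k=1}^{K} δ^k ≥ (90−51)/(51−22) = 1.3448 at δ = 3/5.
At K = 4 the sum is 1.3056 < 1.3448; at K = 5 it is 1.3834 ≥ 1.3448.
So the minimum punishment length is K = 5.

5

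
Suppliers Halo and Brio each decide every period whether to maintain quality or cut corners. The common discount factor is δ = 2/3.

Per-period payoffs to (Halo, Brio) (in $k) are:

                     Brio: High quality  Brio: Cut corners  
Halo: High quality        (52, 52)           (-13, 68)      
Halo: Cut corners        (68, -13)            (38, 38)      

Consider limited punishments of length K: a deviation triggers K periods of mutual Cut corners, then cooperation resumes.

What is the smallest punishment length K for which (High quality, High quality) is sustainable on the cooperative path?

3

IC: δ(1−δ^K)/(1−δ) ≥ (68−52)/(52−38) = 8/7.
With δ = 2/3: need 1 − δ^K ≥ 8/7·(1−2/3)/(2/3), i.e. δ^K ≤ 0.4286.
Since (2/3)^2 = 0.4444 and (2/3)^3 = 0.2963, the smallest such K is 3.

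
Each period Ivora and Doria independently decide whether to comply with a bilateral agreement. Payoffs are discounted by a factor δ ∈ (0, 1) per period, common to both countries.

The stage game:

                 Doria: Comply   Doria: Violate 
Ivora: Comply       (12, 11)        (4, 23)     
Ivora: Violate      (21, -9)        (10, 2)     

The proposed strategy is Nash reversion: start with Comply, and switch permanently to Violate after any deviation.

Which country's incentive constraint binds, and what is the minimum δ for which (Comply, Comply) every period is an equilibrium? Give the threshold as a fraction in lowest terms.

For Ivora: deviation gain 21−12 = 9, per-period punishment loss 12−10 = 2. IC gives δ ≥ 9/11.
For Doria: gain 12, loss 9 per period, so δ ≥ 12/21 = 4/7.
The tighter constraint is Ivora's, so cooperation needs δ ≥ 9/11.

Ivora; δ ≥ 9/11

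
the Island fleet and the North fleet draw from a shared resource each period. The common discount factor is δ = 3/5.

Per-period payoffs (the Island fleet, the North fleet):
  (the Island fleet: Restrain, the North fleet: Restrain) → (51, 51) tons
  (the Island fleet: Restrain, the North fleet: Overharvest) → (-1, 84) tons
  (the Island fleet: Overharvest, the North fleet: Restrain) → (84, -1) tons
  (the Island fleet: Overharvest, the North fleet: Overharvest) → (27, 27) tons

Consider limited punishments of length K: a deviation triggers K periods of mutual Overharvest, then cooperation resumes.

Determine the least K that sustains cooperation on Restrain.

5

IC: δ(1−δ^K)/(1−δ) ≥ (84−51)/(51−27) = 11/8.
With δ = 3/5: need 1 − δ^K ≥ 11/8·(1−3/5)/(3/5), i.e. δ^K ≤ 0.0833.
Since (3/5)^4 = 0.1296 and (3/5)^5 = 0.0778, the smallest such K is 5.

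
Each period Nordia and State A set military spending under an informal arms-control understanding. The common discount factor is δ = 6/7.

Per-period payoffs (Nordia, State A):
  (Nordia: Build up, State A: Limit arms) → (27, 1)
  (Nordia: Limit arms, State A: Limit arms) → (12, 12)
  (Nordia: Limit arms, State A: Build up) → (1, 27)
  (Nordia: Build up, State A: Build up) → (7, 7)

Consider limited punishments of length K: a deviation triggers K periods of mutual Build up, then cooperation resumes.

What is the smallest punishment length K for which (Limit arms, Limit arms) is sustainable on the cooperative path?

No profitable deviation requires (12−7)(δ+…+δ^K) ≥ 27−12, i.e. δ+…+δ^K ≥ 3 ≈ 3.0000.
With δ = 6/7, the partial sums are K=1: 0.8571, K=2: 1.5918, K=3: 2.2216, K=4: 2.7613, K=5: 3.2240.
K = 5 is the first length at which the sum reaches 3.0000.

5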